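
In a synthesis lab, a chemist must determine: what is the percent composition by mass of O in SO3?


M(SO3) = 1×32.07 + 3×16.0 = 80.07 g/mol
Mass of O = 3 × 16.0 = 48.00 g/mol
% O = 48.00/80.07 × 100 = 59.95%

59.95%


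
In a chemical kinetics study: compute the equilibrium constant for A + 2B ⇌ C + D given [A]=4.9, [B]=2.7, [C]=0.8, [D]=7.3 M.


Kc = [C][D]/([A][B]^2)
= (0.8^1 × 7.3^1)/(4.9^1 × 2.7^2)
= 5.84/35.721
= 0.1635

0.1635


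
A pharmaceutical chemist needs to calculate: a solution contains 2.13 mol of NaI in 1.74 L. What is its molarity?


M = n/V = 2.13/1.74 = 1.224 mol/L

1.224 M


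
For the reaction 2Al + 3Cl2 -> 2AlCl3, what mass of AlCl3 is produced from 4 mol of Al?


Mole ratio AlCl3:Al = 2:2
n(AlCl3) = 4 × 2/2 = 4.000 mol
mass = 4.000 × 133.33 = 533.32 g

533.32 g


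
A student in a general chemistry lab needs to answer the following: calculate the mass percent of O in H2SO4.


M(H2SO4) = 2×1.008 + 1×32.07 + 4×16.0 = 98.086 g/mol
Mass of O = 4 × 16.0 = 64.00 g/mol
% O = 64.00/98.086 × 100 = 65.25%

65.25%


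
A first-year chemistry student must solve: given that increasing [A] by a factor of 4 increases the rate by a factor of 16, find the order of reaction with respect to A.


rate ∝ [A]^n
4^n = 16 → n = 2
Order in A: 2

2


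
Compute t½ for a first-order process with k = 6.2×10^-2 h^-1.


t½ = ln2/k = 0.693147/(6.2×10^-2 h^-1)
= 11.18 h

11.18 h


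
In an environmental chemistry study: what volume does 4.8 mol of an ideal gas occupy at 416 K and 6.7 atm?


PV = nRT  (R = 0.08206 L·atm/(mol·K))
V = nRT/P = 4.8×0.08206×416/6.7
= 24.456 L

24.456 L


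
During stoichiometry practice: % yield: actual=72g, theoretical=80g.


% yield = actual/theoretical × 100
= 72/80 × 100
= 90.0%

90.0%


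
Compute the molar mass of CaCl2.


M(CaCl2) = 1×40.08 + 2×35.45
= 40.08 + 70.9
= 110.98 g/mol

110.98 g/mol


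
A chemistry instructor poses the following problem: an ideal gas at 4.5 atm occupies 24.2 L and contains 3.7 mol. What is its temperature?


PV = nRT  (R = 0.08206 L·atm/(mol·K))
T = PV/(nR) = 4.5×24.2/(3.7×0.08206)
= 108.90/0.303622
= 358.67 K

358.67 K


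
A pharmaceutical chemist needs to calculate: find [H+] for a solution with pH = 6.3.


[H+] = 10^(-pH) = 10^(-6.3)
= 5.01×10^-7 M

5.01×10^-7 M


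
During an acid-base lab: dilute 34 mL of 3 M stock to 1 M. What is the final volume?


C1V1 = C2V2
3 × 34 = 1 × V2
V2 = 102/1 = 102.0 mL

102.0 mL


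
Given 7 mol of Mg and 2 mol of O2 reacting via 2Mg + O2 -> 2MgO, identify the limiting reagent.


Mole ratio available / coefficient:
  Mg: 7/2 = 3.500
  O2: 2/1 = 2.000
Smaller ratio is limiting.

O2


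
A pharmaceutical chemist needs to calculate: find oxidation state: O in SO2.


O is usually -2
Oxidation number: -2

-2


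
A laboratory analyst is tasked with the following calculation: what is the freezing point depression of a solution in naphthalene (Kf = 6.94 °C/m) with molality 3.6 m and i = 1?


ΔTf = Kf × m × i
= 6.94 × 3.6 × 1
= 24.984 °C

24.984 °C


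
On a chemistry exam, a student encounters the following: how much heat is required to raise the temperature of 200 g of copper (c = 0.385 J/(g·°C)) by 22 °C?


q = mcΔT = 200 × 0.385 × 22
= 1694.00 J

1694.00 J


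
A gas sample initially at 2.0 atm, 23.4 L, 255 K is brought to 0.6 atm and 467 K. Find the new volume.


P1V1/T1 = P2V2/T2
V2 = P1V1T2/(T1P2)
= 2.0×23.4×467/(255×0.6)
= 142.847 L

142.847 L


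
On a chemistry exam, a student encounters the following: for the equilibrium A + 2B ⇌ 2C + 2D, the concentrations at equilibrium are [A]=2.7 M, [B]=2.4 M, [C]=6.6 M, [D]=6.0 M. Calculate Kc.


Kc = [C]^2[D]^2/([A][B]^2)
= (6.6^2 × 6.0^2)/(2.7^1 × 2.4^2)
= 1568.16/15.552
= 100.8

100.8


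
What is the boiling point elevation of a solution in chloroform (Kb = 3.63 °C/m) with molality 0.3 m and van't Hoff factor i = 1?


ΔTb = Kb × m × i
= 3.63 × 0.3 × 1
= 1.089 °C

1.089 °C


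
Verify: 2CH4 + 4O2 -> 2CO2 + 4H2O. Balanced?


Equation: 2CH4 + 4O2 -> 2CO2 + 4H2O
Check atoms: C: 2=2, H: 8=8, O: 8=8
Balanced

Yes, balanced


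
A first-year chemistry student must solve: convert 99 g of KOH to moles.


M(KOH) = 56.11 g/mol
n = mass/M = 99/56.11 = 1.7644 mol

1.7644 mol


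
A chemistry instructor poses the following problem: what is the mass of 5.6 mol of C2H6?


M(C2H6) = 30.07 g/mol
mass = n × M = 5.6 × 30.07 = 168.39 g

168.39 g


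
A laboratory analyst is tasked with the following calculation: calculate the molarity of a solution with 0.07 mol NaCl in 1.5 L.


M = n/V = 0.07/1.5 = 0.047 mol/L

0.047 M


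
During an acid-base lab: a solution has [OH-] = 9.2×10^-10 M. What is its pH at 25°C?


pOH = -log10([OH-]) = -log10(9.2×10^-10)
= 10 - log10(9.2) = 9.04
pH = 14 - pOH = 14 - 9.04 = 4.96

4.96


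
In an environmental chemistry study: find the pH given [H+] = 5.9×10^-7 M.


pH = -log10([H+]) = -log10(5.9×10^-7)
= 7 - log10(5.9)
= 7 - 0.77
= 6.23

6.23


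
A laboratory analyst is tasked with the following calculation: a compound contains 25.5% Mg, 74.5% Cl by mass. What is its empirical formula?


Assume 100 g sample. Moles of each element:
  Mg: 25.5/24.31 = 1.049 mol
  Cl: 74.5/35.45 = 2.102 mol
Divide by smallest (1.049):
  Mg: 1.049/1.049 = 1.0
  Cl: 2.102/1.049 = 2.0
Empirical formula: MgCl2

MgCl2


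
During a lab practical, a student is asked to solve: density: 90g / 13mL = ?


ρ = mass/volume
= 90/13
= 6.923 g/mL

6.923 g/mL


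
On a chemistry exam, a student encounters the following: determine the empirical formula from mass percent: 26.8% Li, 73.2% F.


Assume 100 g sample. Moles of each element:
  Li: 26.8/6.94 = 3.862 mol
  F: 73.2/19.0 = 3.853 mol
Divide by smallest (3.853):
  Li: 3.862/3.853 = 1.0
  F: 3.853/3.853 = 1.0
Empirical formula: LiF

LiF


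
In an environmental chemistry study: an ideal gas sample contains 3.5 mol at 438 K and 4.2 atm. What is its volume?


PV = nRT  (R = 0.08206 L·atm/(mol·K))
V = nRT/P = 3.5×0.08206×438/4.2
= 29.952 L

29.952 L


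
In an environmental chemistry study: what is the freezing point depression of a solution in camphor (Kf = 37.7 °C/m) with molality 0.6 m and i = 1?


ΔTf = Kf × m × i
= 37.7 × 0.6 × 1
= 22.62 °C

22.62 °C


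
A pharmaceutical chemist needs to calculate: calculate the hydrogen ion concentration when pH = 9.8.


[H+] = 10^(-pH) = 10^(-9.8)
= 1.58×10^-10 M

1.58×10^-10 M


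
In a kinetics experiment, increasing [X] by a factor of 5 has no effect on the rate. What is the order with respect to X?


rate ∝ [X]^n
rate ∝ [X]^0
Order in X: 0

0


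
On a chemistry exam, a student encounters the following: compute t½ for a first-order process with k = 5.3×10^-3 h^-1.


t½ = ln2/k = 0.693147/(5.3×10^-3 h^-1)
= 130.8 h

130.8 h


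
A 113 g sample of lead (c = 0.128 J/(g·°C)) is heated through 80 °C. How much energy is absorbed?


q = mcΔT = 113 × 0.128 × 80
= 1157.12 J

1157.12 J


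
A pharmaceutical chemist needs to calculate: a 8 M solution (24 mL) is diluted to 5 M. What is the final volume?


C1V1 = C2V2
8 × 24 = 5 × V2
V2 = 192/5 = 38.4 mL

38.4 mL


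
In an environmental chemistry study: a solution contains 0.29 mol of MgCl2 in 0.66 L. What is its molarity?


M = n/V = 0.29/0.66 = 0.439 mol/L

0.439 M


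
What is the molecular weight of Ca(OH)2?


M(Ca(OH)2) = 1×40.08 + 2×16.0 + 2×1.008
= 40.08 + 32.0 + 2.02
= 74.1 g/mol

74.1 g/mol


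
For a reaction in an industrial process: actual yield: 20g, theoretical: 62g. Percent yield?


% yield = actual/theoretical × 100
= 20/62 × 100
= 32.26%

32.26%


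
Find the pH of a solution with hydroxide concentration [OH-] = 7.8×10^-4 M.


pOH = -log10([OH-]) = -log10(7.8×10^-4)
= 4 - log10(7.8) = 3.11
pH = 14 - pOH = 14 - 3.11 = 10.89

10.89


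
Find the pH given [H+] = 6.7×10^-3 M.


pH = -log10([H+]) = -log10(6.7×10^-3)
= 3 - log10(6.7)
= 3 - 0.83
= 2.17

2.17


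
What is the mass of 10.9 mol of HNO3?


M(HNO3) = 63.02 g/mol
mass = n × M = 10.9 × 63.02 = 686.92 g

686.92 g


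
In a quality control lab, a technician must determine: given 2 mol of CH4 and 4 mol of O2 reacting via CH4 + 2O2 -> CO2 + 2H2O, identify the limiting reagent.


Mole ratio available / coefficient:
  CH4: 2/1 = 2.000
  O2: 4/2 = 2.000
Smaller ratio is limiting.

neither (stoichiometric); CH4 and O2 are fully consumed


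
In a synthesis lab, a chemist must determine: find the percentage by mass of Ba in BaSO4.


M(BaSO4) = 1×137.33 + 1×32.07 + 4×16.0 = 233.40 g/mol
Mass of Ba = 1 × 137.33 = 137.33 g/mol
% Ba = 137.33/233.40 × 100 = 58.84%

58.84%


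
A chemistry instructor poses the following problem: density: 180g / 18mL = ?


ρ = mass/volume
= 180/18
= 10.0 g/mL

10.0 g/mL


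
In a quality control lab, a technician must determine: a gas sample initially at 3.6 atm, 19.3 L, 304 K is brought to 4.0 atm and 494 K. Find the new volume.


P1V1/T1 = P2V2/T2
V2 = P1V1T2/(T1P2)
= 3.6×19.3×494/(304×4.0)
= 28.226 L

28.226 L


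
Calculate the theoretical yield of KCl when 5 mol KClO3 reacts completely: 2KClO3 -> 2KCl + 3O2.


Mole ratio KCl:KClO3 = 2:2
n(KCl) = 5 × 2/2 = 5.000 mol
mass = 5.000 × 74.55 = 372.75 g

372.75 g


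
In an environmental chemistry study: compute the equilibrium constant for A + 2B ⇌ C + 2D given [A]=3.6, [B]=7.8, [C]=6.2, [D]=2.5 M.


Kc = [C][D]^2/([A][B]^2)
= (6.2^1 × 2.5^2)/(3.6^1 × 7.8^2)
= 38.75/219.024
= 0.1769

0.1769


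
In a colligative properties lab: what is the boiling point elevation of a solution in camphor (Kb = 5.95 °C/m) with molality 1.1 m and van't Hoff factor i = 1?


ΔTb = Kb × m × i
= 5.95 × 1.1 × 1
= 6.545 °C

6.545 °C


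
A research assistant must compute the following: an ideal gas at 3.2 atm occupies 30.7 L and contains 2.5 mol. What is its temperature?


PV = nRT  (R = 0.08206 L·atm/(mol·K))
T = PV/(nR) = 3.2×30.7/(2.5×0.08206)
= 98.24/0.205150
= 478.87 K

478.87 K


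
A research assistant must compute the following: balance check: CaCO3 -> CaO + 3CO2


Equation: CaCO3 -> CaO + 3CO2
Check atoms: C: 1≠3, Ca: 1=1, O: 3≠7
Not balanced

No, not balanced


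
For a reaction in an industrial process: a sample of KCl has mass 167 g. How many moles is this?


M(KCl) = 74.55 g/mol
n = mass/M = 167/74.55 = 2.2401 mol

2.2401 mol


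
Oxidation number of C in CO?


x + (-2) = 0, so x = +2
Oxidation number: +2

+2


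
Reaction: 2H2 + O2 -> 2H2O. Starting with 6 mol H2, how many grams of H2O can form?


Mole ratio H2O:H2 = 2:2
n(H2O) = 6 × 2/2 = 6.000 mol
mass = 6.000 × 18.02 = 108.12 g

108.12 g


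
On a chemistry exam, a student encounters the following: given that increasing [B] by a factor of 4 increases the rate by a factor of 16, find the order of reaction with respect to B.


rate ∝ [B]^n
4^n = 16 → n = 2
Order in B: 2

2


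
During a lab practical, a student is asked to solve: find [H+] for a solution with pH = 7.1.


[H+] = 10^(-pH) = 10^(-7.1)
= 7.94×10^-8 M

7.94×10^-8 M


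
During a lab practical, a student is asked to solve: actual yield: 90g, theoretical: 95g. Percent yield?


% yield = actual/theoretical × 100
= 90/95 × 100
= 94.74%

94.74%


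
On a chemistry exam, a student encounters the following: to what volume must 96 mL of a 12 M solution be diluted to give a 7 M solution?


C1V1 = C2V2
12 × 96 = 7 × V2
V2 = 1152/7 = 164.57 mL

164.57 mL


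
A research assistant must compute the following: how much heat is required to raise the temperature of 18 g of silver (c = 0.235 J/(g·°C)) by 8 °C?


q = mcΔT = 18 × 0.235 × 8
= 33.84 J

33.84 J


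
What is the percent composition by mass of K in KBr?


M(KBr) = 1×39.1 + 1×79.9 = 119.00 g/mol
Mass of K = 1 × 39.1 = 39.10 g/mol
% K = 39.10/119.00 × 100 = 32.86%

32.86%


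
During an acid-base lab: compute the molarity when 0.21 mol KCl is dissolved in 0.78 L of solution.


M = n/V = 0.21/0.78 = 0.269 mol/L

0.269 M


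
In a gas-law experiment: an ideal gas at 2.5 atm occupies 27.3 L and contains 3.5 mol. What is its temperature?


PV = nRT  (R = 0.08206 L·atm/(mol·K))
T = PV/(nR) = 2.5×27.3/(3.5×0.08206)
= 68.25/0.287210
= 237.63 K

237.63 K


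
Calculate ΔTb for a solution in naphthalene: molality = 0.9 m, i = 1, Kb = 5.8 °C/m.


ΔTb = Kb × m × i
= 5.8 × 0.9 × 1
= 5.22 °C

5.22 °C


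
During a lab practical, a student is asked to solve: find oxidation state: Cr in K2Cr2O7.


2(+1) + 2x + 7(-2) = 0, so x = +6
Oxidation number: +6

+6


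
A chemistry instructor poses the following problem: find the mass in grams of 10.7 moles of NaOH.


M(NaOH) = 40.0 g/mol
mass = n × M = 10.7 × 40.0 = 428.00 g

428.00 g


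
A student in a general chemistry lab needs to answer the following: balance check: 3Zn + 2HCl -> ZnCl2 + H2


Equation: 3Zn + 2HCl -> ZnCl2 + H2
Check atoms: Cl: 2=2, H: 2=2, Zn: 3≠1
Not balanced

No, not balanced


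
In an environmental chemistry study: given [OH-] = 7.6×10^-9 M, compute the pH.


pOH = -log10([OH-]) = -log10(7.6×10^-9)
= 9 - log10(7.6) = 8.12
pH = 14 - pOH = 14 - 8.12 = 5.88

5.88


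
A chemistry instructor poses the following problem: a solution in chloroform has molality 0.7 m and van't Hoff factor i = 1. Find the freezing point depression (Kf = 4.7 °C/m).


ΔTf = Kf × m × i
= 4.7 × 0.7 × 1
= 3.29 °C

3.29 °C


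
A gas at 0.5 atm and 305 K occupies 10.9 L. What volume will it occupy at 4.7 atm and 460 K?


P1V1/T1 = P2V2/T2
V2 = P1V1T2/(T1P2)
= 0.5×10.9×460/(305×4.7)
= 1.749 L

1.749 L


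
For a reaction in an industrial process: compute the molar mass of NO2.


M(NO2) = 1×14.01 + 2×16.0
= 14.01 + 32.0
= 46.01 g/mol

46.01 g/mol


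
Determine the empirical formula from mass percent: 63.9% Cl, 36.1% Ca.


Assume 100 g sample. Moles of each element:
  Cl: 63.9/35.45 = 1.803 mol
  Ca: 36.1/40.08 = 0.901 mol
Divide by smallest (0.901):
  Cl: 1.803/0.901 = 2.0
  Ca: 0.901/0.901 = 1.0
Empirical formula: CaCl2

CaCl2


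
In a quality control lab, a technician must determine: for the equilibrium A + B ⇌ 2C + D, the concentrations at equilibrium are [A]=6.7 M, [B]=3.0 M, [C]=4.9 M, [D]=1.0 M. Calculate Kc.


Kc = [C]^2[D]/([A][B])
= (4.9^2 × 1.0^1)/(6.7^1 × 3.0^1)
= 24.01/20.1
= 1.195

1.195


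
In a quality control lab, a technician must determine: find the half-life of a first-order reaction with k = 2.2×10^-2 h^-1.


t½ = ln2/k = 0.693147/(2.2×10^-2 h^-1)
= 31.51 h

31.51 h


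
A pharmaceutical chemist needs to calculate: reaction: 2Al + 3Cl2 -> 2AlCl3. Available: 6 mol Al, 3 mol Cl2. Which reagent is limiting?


Mole ratio available / coefficient:
  Al: 6/2 = 3.000
  Cl2: 3/3 = 1.000
Smaller ratio is limiting.

Cl2


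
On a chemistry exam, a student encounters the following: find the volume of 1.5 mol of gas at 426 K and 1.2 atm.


PV = nRT  (R = 0.08206 L·atm/(mol·K))
V = nRT/P = 1.5×0.08206×426/1.2
= 43.697 L

43.697 L


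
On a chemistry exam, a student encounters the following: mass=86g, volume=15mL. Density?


ρ = mass/volume
= 86/15
= 5.733 g/mL

5.733 g/mL


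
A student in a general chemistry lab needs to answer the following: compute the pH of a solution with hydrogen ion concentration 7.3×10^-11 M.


pH = -log10([H+]) = -log10(7.3×10^-11)
= 11 - log10(7.3)
= 11 - 0.86
= 10.14

10.14


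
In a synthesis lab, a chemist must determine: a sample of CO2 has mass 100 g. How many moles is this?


M(CO2) = 44.01 g/mol
n = mass/M = 100/44.01 = 2.2722 mol

2.2722 mol


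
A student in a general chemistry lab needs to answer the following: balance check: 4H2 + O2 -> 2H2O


Equation: 4H2 + O2 -> 2H2O
Check atoms: H: 8≠4, O: 2=2
Not balanced

No, not balanced


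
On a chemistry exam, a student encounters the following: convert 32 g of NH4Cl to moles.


M(NH4Cl) = 53.49 g/mol
n = mass/M = 32/53.49 = 0.5982 mol

0.5982 mol


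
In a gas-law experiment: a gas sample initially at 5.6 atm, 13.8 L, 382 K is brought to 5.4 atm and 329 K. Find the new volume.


P1V1/T1 = P2V2/T2
V2 = P1V1T2/(T1P2)
= 5.6×13.8×329/(382×5.4)
= 12.326 L

12.326 L


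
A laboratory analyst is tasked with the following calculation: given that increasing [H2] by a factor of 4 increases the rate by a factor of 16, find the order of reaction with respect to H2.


rate ∝ [H2]^n
4^n = 16 → n = 2
Order in H2: 2

2


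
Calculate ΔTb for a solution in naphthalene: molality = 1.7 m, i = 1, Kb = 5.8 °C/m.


ΔTb = Kb × m × i
= 5.8 × 1.7 × 1
= 9.86 °C

9.86 °C


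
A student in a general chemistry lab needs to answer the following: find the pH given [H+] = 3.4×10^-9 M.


pH = -log10([H+]) = -log10(3.4×10^-9)
= 9 - log10(3.4)
= 9 - 0.53
= 8.47

8.47


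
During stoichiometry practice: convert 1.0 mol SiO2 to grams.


M(SiO2) = 60.09 g/mol
mass = n × M = 1.0 × 60.09 = 60.09 g

60.09 g


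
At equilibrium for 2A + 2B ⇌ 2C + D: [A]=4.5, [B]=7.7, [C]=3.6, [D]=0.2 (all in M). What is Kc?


Kc = [C]^2[D]/([A]^2[B]^2)
= (3.6^2 × 0.2^1)/(4.5^2 × 7.7^2)
= 2.592/1200.6225
= 0.002159

0.002159


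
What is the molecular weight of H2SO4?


M(H2SO4) = 2×1.008 + 1×32.07 + 4×16.0
= 2.02 + 32.07 + 64.0
= 98.09 g/mol

98.09 g/mol


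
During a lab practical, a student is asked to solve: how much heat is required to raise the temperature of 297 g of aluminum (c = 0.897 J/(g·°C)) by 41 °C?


q = mcΔT = 297 × 0.897 × 41
= 10922.77 J

10922.77 J


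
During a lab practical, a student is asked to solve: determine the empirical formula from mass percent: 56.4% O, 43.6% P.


Assume 100 g sample. Moles of each element:
  O: 56.4/16.0 = 3.525 mol
  P: 43.6/30.97 = 1.408 mol
Divide by smallest (1.408):
  O: 3.525/1.408 = 2.5
  P: 1.408/1.408 = 1.0
Multiply all ratios by 2 to obtain whole numbers.
Empirical formula: P2O5

P2O5


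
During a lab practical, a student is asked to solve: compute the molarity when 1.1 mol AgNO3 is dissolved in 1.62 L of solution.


M = n/V = 1.1/1.62 = 0.679 mol/L

0.679 M


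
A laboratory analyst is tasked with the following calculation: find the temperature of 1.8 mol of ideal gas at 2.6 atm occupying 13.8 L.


PV = nRT  (R = 0.08206 L·atm/(mol·K))
T = PV/(nR) = 2.6×13.8/(1.8×0.08206)
= 35.88/0.147708
= 242.91 K

242.91 K


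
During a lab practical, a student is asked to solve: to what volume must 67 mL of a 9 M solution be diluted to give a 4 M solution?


C1V1 = C2V2
9 × 67 = 4 × V2
V2 = 603/4 = 150.75 mL

150.75 mL


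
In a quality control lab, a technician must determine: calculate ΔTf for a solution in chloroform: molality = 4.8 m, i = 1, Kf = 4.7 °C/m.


ΔTf = Kf × m × i
= 4.7 × 4.8 × 1
= 22.56 °C

22.56 °C


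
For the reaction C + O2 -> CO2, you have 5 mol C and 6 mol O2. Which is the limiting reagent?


Mole ratio available / coefficient:
  C: 5/1 = 5.000
  O2: 6/1 = 6.000
Smaller ratio is limiting.

C


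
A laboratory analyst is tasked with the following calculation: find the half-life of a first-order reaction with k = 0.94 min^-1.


t½ = ln2/k = 0.693147/(0.94 min^-1)
= 0.7374 min

0.7374 min


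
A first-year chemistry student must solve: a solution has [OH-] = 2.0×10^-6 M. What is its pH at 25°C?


pOH = -log10([OH-]) = -log10(2.0×10^-6)
= 6 - log10(2.0) = 5.7
pH = 14 - pOH = 14 - 5.7 = 8.3

8.3


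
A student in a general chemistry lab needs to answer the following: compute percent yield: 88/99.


% yield = actual/theoretical × 100
= 88/99 × 100
= 88.89%

88.89%


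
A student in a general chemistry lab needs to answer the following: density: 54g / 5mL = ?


ρ = mass/volume
= 54/5
= 10.8 g/mL

10.8 g/mL


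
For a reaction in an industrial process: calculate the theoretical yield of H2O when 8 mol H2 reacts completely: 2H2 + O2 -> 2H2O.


Mole ratio H2O:H2 = 2:2
n(H2O) = 8 × 2/2 = 8.000 mol
mass = 8.000 × 18.02 = 144.16 g

144.16 g


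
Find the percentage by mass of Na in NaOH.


M(NaOH) = 1×22.99 + 1×16.0 + 1×1.008 = 39.998 g/mol
Mass of Na = 1 × 22.99 = 22.99 g/mol
% Na = 22.99/39.998 × 100 = 57.48%

57.48%


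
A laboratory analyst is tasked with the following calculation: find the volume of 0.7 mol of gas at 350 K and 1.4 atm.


PV = nRT  (R = 0.08206 L·atm/(mol·K))
V = nRT/P = 0.7×0.08206×350/1.4
= 14.361 L

14.361 L


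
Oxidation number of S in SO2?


x + 2(-2) = 0, so x = +4
Oxidation number: +4

+4


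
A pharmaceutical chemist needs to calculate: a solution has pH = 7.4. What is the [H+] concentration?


[H+] = 10^(-pH) = 10^(-7.4)
= 3.98×10^-8 M

3.98×10^-8 M


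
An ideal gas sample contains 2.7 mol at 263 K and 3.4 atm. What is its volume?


PV = nRT  (R = 0.08206 L·atm/(mol·K))
V = nRT/P = 2.7×0.08206×263/3.4
= 17.138 L

17.138 L


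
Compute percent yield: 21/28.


% yield = actual/theoretical × 100
= 21/28 × 100
= 75.0%

75.0%


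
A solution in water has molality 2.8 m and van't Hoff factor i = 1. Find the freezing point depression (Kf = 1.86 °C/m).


ΔTf = Kf × m × i
= 1.86 × 2.8 × 1
= 5.208 °C

5.208 °C


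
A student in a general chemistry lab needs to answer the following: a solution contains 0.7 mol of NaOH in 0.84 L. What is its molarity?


M = n/V = 0.7/0.84 = 0.833 mol/L

0.833 M


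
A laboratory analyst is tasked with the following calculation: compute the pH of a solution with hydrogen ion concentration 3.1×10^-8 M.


pH = -log10([H+]) = -log10(3.1×10^-8)
= 8 - log10(3.1)
= 8 - 0.49
= 7.51

7.51


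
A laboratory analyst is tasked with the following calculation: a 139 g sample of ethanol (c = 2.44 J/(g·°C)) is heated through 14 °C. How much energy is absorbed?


q = mcΔT = 139 × 2.44 × 14
= 4748.24 J

4748.24 J


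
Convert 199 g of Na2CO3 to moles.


M(Na2CO3) = 105.99 g/mol
n = mass/M = 199/105.99 = 1.8775 mol

1.8775 mol


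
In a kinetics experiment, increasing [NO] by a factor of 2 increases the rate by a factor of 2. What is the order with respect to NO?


rate ∝ [NO]^n
2^n = 2 → n = 1
Order in NO: 1

1


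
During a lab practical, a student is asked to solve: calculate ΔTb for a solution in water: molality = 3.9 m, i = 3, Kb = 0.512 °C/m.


ΔTb = Kb × m × i
= 0.512 × 3.9 × 3
= 5.9904 °C

5.9904 °C


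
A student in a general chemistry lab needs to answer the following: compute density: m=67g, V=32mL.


ρ = mass/volume
= 67/32
= 2.094 g/mL

2.094 g/mL


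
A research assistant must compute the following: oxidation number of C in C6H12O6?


6x + 12(+1) + 6(-2) = 0, so x = +0
Oxidation number: +0

+0


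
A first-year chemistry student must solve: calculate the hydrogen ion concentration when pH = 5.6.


[H+] = 10^(-pH) = 10^(-5.6)
= 2.51×10^-6 M

2.51×10^-6 M


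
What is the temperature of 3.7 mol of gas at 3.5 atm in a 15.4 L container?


PV = nRT  (R = 0.08206 L·atm/(mol·K))
T = PV/(nR) = 3.5×15.4/(3.7×0.08206)
= 53.90/0.303622
= 177.52 K

177.52 K


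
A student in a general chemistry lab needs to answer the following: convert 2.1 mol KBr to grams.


M(KBr) = 119.0 g/mol
mass = n × M = 2.1 × 119.0 = 249.90 g

249.90 g


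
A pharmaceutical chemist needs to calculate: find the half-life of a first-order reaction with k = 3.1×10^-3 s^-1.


t½ = ln2/k = 0.693147/(3.1×10^-3 s^-1)
= 223.6 s

223.6 s


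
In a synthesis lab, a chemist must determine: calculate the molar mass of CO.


M(CO) = 1×12.01 + 1×16.0
= 12.01 + 16.0
= 28.01 g/mol

28.01 g/mol


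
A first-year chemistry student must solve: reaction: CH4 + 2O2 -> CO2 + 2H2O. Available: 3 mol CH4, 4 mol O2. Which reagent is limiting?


Mole ratio available / coefficient:
  CH4: 3/1 = 3.000
  O2: 4/2 = 2.000
Smaller ratio is limiting.

O2


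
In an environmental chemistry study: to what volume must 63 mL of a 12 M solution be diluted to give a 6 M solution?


C1V1 = C2V2
12 × 63 = 6 × V2
V2 = 756/6 = 126.0 mL

126.0 mL


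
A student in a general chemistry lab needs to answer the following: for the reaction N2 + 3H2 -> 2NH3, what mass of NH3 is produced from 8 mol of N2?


Mole ratio NH3:N2 = 2:1
n(NH3) = 8 × 2/1 = 16.000 mol
mass = 16.000 × 17.03 = 272.48 g

272.48 g


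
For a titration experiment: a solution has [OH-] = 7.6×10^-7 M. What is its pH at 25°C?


pOH = -log10([OH-]) = -log10(7.6×10^-7)
= 7 - log10(7.6) = 6.12
pH = 14 - pOH = 14 - 6.12 = 7.88

7.88


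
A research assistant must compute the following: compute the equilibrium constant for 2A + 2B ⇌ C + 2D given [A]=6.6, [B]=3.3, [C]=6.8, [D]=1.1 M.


Kc = [C][D]^2/([A]^2[B]^2)
= (6.8^1 × 1.1^2)/(6.6^2 × 3.3^2)
= 8.228/474.3684
= 0.01735

0.01735


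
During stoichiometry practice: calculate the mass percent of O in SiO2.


M(SiO2) = 1×28.09 + 2×16.0 = 60.09 g/mol
Mass of O = 2 × 16.0 = 32.00 g/mol
% O = 32.00/60.09 × 100 = 53.25%

53.25%


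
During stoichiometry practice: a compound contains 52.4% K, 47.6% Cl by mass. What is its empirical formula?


Assume 100 g sample. Moles of each element:
  K: 52.4/39.1 = 1.34 mol
  Cl: 47.6/35.45 = 1.343 mol
Divide by smallest (1.34):
  K: 1.34/1.34 = 1.0
  Cl: 1.343/1.34 = 1.0
Empirical formula: KCl

KCl


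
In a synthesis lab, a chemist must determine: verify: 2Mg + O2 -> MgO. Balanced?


Equation: 2Mg + O2 -> MgO
Check atoms: Mg: 2≠1, O: 2≠1
Not balanced

No, not balanced


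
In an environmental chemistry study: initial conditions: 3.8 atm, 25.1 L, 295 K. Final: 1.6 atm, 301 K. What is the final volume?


P1V1/T1 = P2V2/T2
V2 = P1V1T2/(T1P2)
= 3.8×25.1×301/(295×1.6)
= 60.825 L

60.825 L


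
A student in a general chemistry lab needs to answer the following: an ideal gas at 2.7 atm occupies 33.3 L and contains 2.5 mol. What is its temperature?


PV = nRT  (R = 0.08206 L·atm/(mol·K))
T = PV/(nR) = 2.7×33.3/(2.5×0.08206)
= 89.91/0.205150
= 438.26 K

438.26 K


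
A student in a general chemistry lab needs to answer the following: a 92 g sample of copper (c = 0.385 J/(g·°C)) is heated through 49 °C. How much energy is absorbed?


q = mcΔT = 92 × 0.385 × 49
= 1735.58 J

1735.58 J


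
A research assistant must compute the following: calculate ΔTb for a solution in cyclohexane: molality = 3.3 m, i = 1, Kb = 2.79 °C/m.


ΔTb = Kb × m × i
= 2.79 × 3.3 × 1
= 9.207 °C

9.207 °C


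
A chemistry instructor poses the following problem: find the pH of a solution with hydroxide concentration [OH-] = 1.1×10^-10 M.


pOH = -log10([OH-]) = -log10(1.1×10^-10)
= 10 - log10(1.1) = 9.96
pH = 14 - pOH = 14 - 9.96 = 4.04

4.04


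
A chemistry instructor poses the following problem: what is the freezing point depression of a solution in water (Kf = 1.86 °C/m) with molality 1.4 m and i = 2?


ΔTf = Kf × m × i
= 1.86 × 1.4 × 2
= 5.208 °C

5.208 °C


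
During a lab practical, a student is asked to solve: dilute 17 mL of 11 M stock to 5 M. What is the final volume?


C1V1 = C2V2
11 × 17 = 5 × V2
V2 = 187/5 = 37.4 mL

37.4 mL


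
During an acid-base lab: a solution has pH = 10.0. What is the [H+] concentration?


[H+] = 10^(-pH) = 10^(-10.0)
= 1.0×10^-10 M

1.0×10^-10 M


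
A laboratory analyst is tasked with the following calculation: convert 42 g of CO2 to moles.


M(CO2) = 44.01 g/mol
n = mass/M = 42/44.01 = 0.9543 mol

0.9543 mol


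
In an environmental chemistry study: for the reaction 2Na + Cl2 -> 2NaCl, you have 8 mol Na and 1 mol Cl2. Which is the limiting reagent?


Mole ratio available / coefficient:
  Na: 8/2 = 4.000
  Cl2: 1/1 = 1.000
Smaller ratio is limiting.

Cl2


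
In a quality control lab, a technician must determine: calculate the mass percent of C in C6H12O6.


M(C6H12O6) = 6×12.01 + 12×1.008 + 6×16.0 = 180.156 g/mol
Mass of C = 6 × 12.01 = 72.06 g/mol
% C = 72.06/180.156 × 100 = 40.00%

40.00%


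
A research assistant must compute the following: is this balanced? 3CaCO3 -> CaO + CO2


Equation: 3CaCO3 -> CaO + CO2
Check atoms: C: 3≠1, Ca: 3≠1, O: 9≠3
Not balanced

No, not balanced


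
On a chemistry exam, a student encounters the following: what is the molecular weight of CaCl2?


M(CaCl2) = 1×40.08 + 2×35.45
= 40.08 + 70.9
= 110.98 g/mol

110.98 g/mol


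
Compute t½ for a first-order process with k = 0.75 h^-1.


t½ = ln2/k = 0.693147/(0.75 h^-1)
= 0.9242 h

0.9242 h


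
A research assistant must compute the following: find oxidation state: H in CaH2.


H with a metal (hydride): -1
Oxidation number: -1

-1


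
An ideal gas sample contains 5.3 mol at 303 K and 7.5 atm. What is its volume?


PV = nRT  (R = 0.08206 L·atm/(mol·K))
V = nRT/P = 5.3×0.08206×303/7.5
= 17.571 L

17.571 L


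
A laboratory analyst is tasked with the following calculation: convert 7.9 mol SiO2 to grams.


M(SiO2) = 60.09 g/mol
mass = n × M = 7.9 × 60.09 = 474.71 g

474.71 g


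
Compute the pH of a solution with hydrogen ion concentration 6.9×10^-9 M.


pH = -log10([H+]) = -log10(6.9×10^-9)
= 9 - log10(6.9)
= 9 - 0.84
= 8.16

8.16


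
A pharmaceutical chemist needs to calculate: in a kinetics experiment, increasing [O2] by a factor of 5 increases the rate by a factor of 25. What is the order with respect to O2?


rate ∝ [O2]^n
5^n = 25 → n = 2
Order in O2: 2

2


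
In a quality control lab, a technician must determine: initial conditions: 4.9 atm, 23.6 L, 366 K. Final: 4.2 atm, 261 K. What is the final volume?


P1V1/T1 = P2V2/T2
V2 = P1V1T2/(T1P2)
= 4.9×23.6×261/(366×4.2)
= 19.634 L

19.634 L


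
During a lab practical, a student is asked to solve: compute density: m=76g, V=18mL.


ρ = mass/volume
= 76/18
= 4.222 g/mL

4.222 g/mL


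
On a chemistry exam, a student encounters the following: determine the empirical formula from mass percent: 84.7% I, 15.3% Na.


Assume 100 g sample. Moles of each element:
  I: 84.7/126.9 = 0.667 mol
  Na: 15.3/22.99 = 0.666 mol
Divide by smallest (0.666):
  I: 0.667/0.666 = 1.0
  Na: 0.666/0.666 = 1.0
Empirical formula: NaI

NaI


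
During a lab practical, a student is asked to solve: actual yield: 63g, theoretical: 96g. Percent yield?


% yield = actual/theoretical × 100
= 63/96 × 100
= 65.62%

65.62%


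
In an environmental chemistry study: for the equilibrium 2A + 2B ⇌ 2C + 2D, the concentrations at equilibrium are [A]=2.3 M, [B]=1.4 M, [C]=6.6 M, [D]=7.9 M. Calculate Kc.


Kc = [C]^2[D]^2/([A]^2[B]^2)
= (6.6^2 × 7.9^2)/(2.3^2 × 1.4^2)
= 2718.5796/10.3684
= 262.2

262.2


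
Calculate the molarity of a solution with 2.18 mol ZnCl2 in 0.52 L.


M = n/V = 2.18/0.52 = 4.192 mol/L

4.192 M


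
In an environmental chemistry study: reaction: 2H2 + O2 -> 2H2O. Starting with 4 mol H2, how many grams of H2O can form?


Mole ratio H2O:H2 = 2:2
n(H2O) = 4 × 2/2 = 4.000 mol
mass = 4.000 × 18.02 = 72.08 g

72.08 g


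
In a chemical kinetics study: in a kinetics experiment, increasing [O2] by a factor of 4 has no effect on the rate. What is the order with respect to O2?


rate ∝ [O2]^n
rate ∝ [O2]^0
Order in O2: 0

0


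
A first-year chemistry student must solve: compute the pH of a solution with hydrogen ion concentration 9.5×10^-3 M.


pH = -log10([H+]) = -log10(9.5×10^-3)
= 3 - log10(9.5)
= 3 - 0.98
= 2.02

2.02


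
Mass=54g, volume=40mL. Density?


ρ = mass/volume
= 54/40
= 1.35 g/mL

1.35 g/mL


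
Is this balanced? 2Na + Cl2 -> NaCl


Equation: 2Na + Cl2 -> NaCl
Check atoms: Cl: 2≠1, Na: 2≠1
Not balanced

No, not balanced


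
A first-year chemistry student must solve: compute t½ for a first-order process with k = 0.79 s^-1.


t½ = ln2/k = 0.693147/(0.79 s^-1)
= 0.8774 s

0.8774 s


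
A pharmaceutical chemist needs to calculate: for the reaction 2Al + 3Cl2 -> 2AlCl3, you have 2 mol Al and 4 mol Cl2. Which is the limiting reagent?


Mole ratio available / coefficient:
  Al: 2/2 = 1.000
  Cl2: 4/3 = 1.333
Smaller ratio is limiting.

Al


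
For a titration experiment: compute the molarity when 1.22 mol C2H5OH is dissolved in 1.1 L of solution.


M = n/V = 1.22/1.1 = 1.109 mol/L

1.109 M


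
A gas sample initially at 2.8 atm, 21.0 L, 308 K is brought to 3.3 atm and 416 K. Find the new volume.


P1V1/T1 = P2V2/T2
V2 = P1V1T2/(T1P2)
= 2.8×21.0×416/(308×3.3)
= 24.066 L

24.066 L


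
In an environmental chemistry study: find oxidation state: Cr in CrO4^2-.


x + 4(-2) = -2, so x = +6
Oxidation number: +6

+6


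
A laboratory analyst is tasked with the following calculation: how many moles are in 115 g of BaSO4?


M(BaSO4) = 233.4 g/mol
n = mass/M = 115/233.4 = 0.4927 mol

0.4927 mol


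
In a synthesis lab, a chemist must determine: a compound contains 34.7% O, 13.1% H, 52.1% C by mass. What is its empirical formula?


Assume 100 g sample. Moles of each element:
  O: 34.7/16.0 = 2.169 mol
  H: 13.1/1.008 = 12.996 mol
  C: 52.1/12.01 = 4.338 mol
Divide by smallest (2.169):
  O: 2.169/2.169 = 1.0
  H: 12.996/2.169 = 5.99
  C: 4.338/2.169 = 2.0
Empirical formula: C2H6O

C2H6O


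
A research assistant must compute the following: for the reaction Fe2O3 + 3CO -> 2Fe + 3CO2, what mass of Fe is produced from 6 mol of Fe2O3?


Mole ratio Fe:Fe2O3 = 2:1
n(Fe) = 6 × 2/1 = 12.000 mol
mass = 12.000 × 55.85 = 670.2 g

670.2 g


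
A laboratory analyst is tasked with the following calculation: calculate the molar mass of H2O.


M(H2O) = 2×1.008 + 1×16.0
= 2.02 + 16.0
= 18.02 g/mol

18.02 g/mol


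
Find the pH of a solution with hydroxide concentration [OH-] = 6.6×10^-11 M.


pOH = -log10([OH-]) = -log10(6.6×10^-11)
= 11 - log10(6.6) = 10.18
pH = 14 - pOH = 14 - 10.18 = 3.82

3.82


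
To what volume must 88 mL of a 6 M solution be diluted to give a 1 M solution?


C1V1 = C2V2
6 × 88 = 1 × V2
V2 = 528/1 = 528.0 mL

528.0 mL


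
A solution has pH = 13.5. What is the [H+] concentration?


[H+] = 10^(-pH) = 10^(-13.5)
= 3.16×10^-14 M

3.16×10^-14 M


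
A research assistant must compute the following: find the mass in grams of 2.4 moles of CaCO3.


M(CaCO3) = 100.09 g/mol
mass = n × M = 2.4 × 100.09 = 240.22 g

240.22 g


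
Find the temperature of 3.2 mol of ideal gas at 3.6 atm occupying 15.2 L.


PV = nRT  (R = 0.08206 L·atm/(mol·K))
T = PV/(nR) = 3.6×15.2/(3.2×0.08206)
= 54.72/0.262592
= 208.38 K

208.38 K


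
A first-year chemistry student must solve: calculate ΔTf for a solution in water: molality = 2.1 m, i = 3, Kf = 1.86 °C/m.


ΔTf = Kf × m × i
= 1.86 × 2.1 × 3
= 11.718 °C

11.718 °C


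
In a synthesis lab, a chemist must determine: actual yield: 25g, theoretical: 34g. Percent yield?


% yield = actual/theoretical × 100
= 25/34 × 100
= 73.53%

73.53%


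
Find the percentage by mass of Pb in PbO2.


M(PbO2) = 1×207.2 + 2×16.0 = 239.20 g/mol
Mass of Pb = 1 × 207.2 = 207.20 g/mol
% Pb = 207.20/239.20 × 100 = 86.62%

86.62%


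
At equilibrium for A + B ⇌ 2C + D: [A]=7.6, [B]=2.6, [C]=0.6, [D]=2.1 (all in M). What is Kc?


Kc = [C]^2[D]/([A][B])
= (0.6^2 × 2.1^1)/(7.6^1 × 2.6^1)
= 0.756/19.76
= 0.03826

0.03826


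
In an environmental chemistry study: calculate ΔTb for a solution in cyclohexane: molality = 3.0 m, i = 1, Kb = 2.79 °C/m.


ΔTb = Kb × m × i
= 2.79 × 3.0 × 1
= 8.37 °C

8.37 °C


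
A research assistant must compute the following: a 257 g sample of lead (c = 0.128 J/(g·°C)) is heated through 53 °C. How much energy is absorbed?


q = mcΔT = 257 × 0.128 × 53
= 1743.49 J

1743.49 J


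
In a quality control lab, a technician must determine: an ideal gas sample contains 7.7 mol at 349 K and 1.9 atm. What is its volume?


PV = nRT  (R = 0.08206 L·atm/(mol·K))
V = nRT/P = 7.7×0.08206×349/1.9
= 116.063 L

116.063 L


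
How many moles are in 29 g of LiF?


M(LiF) = 25.94 g/mol
n = mass/M = 29/25.94 = 1.118 mol

1.118 mol


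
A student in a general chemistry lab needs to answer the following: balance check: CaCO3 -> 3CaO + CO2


Equation: CaCO3 -> 3CaO + CO2
Check atoms: C: 1=1, Ca: 1≠3, O: 3≠5
Not balanced

No, not balanced


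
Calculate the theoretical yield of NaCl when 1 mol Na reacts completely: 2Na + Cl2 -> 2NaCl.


Mole ratio NaCl:Na = 2:2
n(NaCl) = 1 × 2/2 = 1.000 mol
mass = 1.000 × 58.44 = 58.44 g

58.44 g


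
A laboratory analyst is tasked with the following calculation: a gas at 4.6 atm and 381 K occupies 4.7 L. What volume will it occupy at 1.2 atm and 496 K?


P1V1/T1 = P2V2/T2
V2 = P1V1T2/(T1P2)
= 4.6×4.7×496/(381×1.2)
= 23.455 L

23.455 L


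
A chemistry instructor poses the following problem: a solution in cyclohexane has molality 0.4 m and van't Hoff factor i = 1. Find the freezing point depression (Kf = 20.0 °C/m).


ΔTf = Kf × m × i
= 20.0 × 0.4 × 1
= 8.0 °C

8.0 °C


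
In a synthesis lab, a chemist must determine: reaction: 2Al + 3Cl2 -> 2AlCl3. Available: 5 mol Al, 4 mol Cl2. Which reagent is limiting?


Mole ratio available / coefficient:
  Al: 5/2 = 2.500
  Cl2: 4/3 = 1.333
Smaller ratio is limiting.

Cl2


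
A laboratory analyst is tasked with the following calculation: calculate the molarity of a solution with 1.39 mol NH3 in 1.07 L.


M = n/V = 1.39/1.07 = 1.299 mol/L

1.299 M


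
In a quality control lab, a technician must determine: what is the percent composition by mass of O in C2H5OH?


M(C2H5OH) = 2×12.01 + 6×1.008 + 1×16.0 = 46.068 g/mol
Mass of O = 1 × 16.0 = 16.00 g/mol
% O = 16.00/46.068 × 100 = 34.73%

34.73%


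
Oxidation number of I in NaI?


halide: -1
Oxidation number: -1

-1


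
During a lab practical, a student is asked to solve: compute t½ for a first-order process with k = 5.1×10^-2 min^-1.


t½ = ln2/k = 0.693147/(5.1×10^-2 min^-1)
= 13.59 min

13.59 min


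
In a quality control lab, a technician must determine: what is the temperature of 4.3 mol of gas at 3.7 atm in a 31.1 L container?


PV = nRT  (R = 0.08206 L·atm/(mol·K))
T = PV/(nR) = 3.7×31.1/(4.3×0.08206)
= 115.07/0.352858
= 326.11 K

326.11 K


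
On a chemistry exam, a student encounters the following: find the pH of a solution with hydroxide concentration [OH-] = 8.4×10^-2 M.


pOH = -log10([OH-]) = -log10(8.4×10^-2)
= 2 - log10(8.4) = 1.08
pH = 14 - pOH = 14 - 1.08 = 12.92

12.92


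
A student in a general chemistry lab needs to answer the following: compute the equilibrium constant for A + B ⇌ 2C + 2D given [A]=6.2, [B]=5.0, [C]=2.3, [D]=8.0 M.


Kc = [C]^2[D]^2/([A][B])
= (2.3^2 × 8.0^2)/(6.2^1 × 5.0^1)
= 338.56/31
= 10.92

10.92


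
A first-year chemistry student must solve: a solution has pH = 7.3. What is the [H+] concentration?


[H+] = 10^(-pH) = 10^(-7.3)
= 5.01×10^-8 M

5.01×10^-8 M


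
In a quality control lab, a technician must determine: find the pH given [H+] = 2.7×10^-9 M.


pH = -log10([H+]) = -log10(2.7×10^-9)
= 9 - log10(2.7)
= 9 - 0.43
= 8.57

8.57


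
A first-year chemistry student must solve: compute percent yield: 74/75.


% yield = actual/theoretical × 100
= 74/75 × 100
= 98.67%

98.67%


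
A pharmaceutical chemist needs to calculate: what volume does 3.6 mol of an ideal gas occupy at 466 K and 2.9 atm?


PV = nRT  (R = 0.08206 L·atm/(mol·K))
V = nRT/P = 3.6×0.08206×466/2.9
= 47.47 L

47.47 L
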